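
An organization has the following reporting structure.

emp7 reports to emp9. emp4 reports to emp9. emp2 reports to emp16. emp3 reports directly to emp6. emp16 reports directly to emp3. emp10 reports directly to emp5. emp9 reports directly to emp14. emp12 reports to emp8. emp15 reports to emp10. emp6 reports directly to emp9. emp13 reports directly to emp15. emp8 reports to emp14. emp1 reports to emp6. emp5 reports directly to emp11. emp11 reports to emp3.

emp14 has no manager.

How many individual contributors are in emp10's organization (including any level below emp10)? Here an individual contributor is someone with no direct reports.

The only person in emp10's organization with no one reporting to them is emp13. That is 1.

1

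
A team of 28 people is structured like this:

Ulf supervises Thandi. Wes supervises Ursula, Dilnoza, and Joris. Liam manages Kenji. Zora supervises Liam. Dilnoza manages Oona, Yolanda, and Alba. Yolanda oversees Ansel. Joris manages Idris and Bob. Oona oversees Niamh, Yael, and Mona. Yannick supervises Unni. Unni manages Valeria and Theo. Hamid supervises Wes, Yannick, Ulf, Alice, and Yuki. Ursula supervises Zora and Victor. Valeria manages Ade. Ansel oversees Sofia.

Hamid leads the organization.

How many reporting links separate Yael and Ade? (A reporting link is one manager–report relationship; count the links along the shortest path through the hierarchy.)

8

Yael is 4 levels below Hamid, and Ade is 4 levels below Hamid (their lowest common manager). The shortest path runs up from Yael to Hamid and back down to Ade: 4 + 4 = 8 links.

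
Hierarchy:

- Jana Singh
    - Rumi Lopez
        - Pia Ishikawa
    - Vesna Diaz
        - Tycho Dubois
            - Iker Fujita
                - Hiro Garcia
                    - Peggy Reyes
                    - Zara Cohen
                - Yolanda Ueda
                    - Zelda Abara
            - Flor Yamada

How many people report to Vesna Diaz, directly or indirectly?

Vesna Diaz directly manages Tycho Dubois. Under Tycho Dubois: Flor Yamada, Iker Fujita, Yolanda Ueda, Zelda Abara, Hiro Garcia, Zara Cohen, Peggy Reyes (7). That's 8 in total.

8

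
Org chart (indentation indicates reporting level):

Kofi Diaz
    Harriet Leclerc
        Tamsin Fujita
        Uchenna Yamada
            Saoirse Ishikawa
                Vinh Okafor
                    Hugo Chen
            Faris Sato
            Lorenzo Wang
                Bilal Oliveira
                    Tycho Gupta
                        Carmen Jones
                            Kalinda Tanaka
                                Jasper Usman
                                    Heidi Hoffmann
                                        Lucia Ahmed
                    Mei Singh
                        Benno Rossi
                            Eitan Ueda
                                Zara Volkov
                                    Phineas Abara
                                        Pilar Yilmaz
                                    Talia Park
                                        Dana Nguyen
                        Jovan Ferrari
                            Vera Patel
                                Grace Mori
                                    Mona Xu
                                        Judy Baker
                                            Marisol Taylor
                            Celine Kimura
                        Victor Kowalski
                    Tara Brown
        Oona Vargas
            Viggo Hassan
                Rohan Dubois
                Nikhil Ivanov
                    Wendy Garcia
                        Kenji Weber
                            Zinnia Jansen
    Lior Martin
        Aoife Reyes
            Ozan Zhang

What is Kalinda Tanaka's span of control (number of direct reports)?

Kalinda Tanaka directly manages Jasper Usman. That is 1 direct report.

1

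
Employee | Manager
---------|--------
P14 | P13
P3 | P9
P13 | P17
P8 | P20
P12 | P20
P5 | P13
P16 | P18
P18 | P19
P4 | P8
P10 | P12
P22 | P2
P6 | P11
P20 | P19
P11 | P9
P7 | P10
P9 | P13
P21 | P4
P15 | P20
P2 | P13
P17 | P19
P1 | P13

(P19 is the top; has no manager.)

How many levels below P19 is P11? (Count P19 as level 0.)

Chain from P11 up to P19: P11 → P9 → P13 → P17 → P19. That is 4 steps up, so P11 is 4 levels below P19.

4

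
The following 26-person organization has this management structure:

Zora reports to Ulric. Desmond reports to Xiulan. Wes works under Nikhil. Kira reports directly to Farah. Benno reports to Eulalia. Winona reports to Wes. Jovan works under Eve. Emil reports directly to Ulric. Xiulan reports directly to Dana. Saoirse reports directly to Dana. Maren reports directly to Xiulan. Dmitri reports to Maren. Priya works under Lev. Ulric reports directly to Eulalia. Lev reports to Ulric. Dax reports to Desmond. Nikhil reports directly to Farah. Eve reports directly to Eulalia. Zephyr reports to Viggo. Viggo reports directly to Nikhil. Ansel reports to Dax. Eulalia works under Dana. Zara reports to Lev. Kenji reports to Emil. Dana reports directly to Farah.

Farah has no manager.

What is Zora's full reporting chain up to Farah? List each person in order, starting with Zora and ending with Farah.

Zora -> Ulric -> Eulalia -> Dana -> Farah

Zora reports to Ulric. Ulric reports to Eulalia. Eulalia reports to Dana. Dana reports to Farah. Farah is at the top.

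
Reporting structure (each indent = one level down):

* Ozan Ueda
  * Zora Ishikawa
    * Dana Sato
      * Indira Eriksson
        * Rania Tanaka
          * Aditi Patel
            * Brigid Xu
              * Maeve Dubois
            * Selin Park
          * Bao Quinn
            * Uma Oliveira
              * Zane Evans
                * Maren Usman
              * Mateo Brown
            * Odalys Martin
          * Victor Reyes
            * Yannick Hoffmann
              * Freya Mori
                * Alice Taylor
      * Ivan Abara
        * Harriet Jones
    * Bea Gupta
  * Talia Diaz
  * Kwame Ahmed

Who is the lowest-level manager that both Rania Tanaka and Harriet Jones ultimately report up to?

Rania Tanaka's chain of managers is Indira Eriksson, Dana Sato, Zora Ishikawa, Ozan Ueda. Harriet Jones's chain of managers is Ivan Abara, Dana Sato, Zora Ishikawa, Ozan Ueda. The first manager that appears in both chains is Dana Sato.

Dana Sato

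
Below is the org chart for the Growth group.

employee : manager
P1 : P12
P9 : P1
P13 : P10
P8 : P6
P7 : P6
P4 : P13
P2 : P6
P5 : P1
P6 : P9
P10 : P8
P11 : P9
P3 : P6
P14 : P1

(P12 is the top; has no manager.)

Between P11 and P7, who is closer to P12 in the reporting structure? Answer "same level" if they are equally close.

P11 is 3 levels below P12; P7 is 4. P11 is higher.

P11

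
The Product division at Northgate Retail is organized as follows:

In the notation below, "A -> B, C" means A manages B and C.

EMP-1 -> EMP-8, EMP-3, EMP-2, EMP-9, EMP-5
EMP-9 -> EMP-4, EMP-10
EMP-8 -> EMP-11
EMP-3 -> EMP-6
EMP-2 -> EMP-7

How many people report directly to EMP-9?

EMP-9 directly manages EMP-4, EMP-10. That is 2 direct reports.

2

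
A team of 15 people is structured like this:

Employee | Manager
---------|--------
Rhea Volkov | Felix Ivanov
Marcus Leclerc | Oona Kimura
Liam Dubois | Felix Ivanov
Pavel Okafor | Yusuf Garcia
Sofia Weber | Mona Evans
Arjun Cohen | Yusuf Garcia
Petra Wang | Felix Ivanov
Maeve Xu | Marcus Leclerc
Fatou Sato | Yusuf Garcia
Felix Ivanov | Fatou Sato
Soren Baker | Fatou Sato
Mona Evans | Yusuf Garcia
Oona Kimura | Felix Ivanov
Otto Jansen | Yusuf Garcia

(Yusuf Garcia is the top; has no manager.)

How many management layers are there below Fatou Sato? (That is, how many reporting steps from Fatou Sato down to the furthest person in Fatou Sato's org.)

The longest chain under Fatou Sato runs Fatou Sato → Felix Ivanov → Oona Kimura → Marcus Leclerc → Maeve Xu, which is 4 levels below Fatou Sato.

4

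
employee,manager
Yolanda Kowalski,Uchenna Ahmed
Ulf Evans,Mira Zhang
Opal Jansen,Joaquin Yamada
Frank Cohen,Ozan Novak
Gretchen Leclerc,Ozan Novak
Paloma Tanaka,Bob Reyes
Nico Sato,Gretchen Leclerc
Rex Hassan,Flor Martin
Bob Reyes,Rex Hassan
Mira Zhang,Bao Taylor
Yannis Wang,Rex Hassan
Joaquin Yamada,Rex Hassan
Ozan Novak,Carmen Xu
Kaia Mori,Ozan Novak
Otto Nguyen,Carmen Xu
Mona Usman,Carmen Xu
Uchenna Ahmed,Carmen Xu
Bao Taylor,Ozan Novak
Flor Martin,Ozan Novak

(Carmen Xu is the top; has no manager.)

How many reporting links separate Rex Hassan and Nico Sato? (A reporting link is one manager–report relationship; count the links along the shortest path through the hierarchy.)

4

Rex Hassan is 2 levels below Ozan Novak, and Nico Sato is 2 levels below Ozan Novak (their lowest common manager). The shortest path runs up from Rex Hassan to Ozan Novak and back down to Nico Sato: 2 + 2 = 4 links.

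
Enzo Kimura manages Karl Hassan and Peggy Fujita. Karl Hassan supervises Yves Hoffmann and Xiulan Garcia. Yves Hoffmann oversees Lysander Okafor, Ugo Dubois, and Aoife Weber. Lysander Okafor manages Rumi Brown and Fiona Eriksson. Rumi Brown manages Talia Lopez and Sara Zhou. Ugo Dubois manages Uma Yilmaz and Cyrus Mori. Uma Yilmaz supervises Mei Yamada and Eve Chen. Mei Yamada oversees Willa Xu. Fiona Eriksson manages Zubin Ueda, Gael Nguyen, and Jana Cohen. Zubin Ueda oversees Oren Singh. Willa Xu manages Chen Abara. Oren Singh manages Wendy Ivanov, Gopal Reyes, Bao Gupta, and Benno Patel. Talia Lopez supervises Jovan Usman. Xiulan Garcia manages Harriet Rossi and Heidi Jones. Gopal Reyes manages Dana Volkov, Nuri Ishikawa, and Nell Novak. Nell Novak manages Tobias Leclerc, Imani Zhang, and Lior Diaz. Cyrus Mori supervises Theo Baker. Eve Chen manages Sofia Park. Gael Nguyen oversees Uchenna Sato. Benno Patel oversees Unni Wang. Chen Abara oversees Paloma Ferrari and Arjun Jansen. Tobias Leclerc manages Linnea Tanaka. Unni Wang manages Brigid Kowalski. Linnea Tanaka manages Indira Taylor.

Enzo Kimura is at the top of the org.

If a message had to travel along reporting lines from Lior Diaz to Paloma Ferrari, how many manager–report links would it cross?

Lior Diaz is 7 levels below Yves Hoffmann, and Paloma Ferrari is 6 levels below Yves Hoffmann (their lowest common manager). The shortest path runs up from Lior Diaz to Yves Hoffmann and back down to Paloma Ferrari: 7 + 6 = 13 links.

13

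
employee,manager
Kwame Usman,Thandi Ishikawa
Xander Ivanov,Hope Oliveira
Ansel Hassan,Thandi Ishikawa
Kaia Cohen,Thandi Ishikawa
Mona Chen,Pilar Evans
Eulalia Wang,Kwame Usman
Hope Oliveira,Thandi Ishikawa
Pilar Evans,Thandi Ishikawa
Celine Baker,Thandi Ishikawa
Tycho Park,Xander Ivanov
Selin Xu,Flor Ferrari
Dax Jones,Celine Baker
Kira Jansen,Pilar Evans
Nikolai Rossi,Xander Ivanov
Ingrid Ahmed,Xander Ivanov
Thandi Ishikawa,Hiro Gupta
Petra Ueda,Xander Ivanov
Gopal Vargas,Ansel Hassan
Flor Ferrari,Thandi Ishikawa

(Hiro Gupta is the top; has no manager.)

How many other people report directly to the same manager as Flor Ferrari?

6

Flor Ferrari reports to Thandi Ishikawa. Thandi Ishikawa's other direct reports are Kwame Usman, Hope Oliveira, Pilar Evans, Ansel Hassan, Celine Baker, Kaia Cohen — 6 peers.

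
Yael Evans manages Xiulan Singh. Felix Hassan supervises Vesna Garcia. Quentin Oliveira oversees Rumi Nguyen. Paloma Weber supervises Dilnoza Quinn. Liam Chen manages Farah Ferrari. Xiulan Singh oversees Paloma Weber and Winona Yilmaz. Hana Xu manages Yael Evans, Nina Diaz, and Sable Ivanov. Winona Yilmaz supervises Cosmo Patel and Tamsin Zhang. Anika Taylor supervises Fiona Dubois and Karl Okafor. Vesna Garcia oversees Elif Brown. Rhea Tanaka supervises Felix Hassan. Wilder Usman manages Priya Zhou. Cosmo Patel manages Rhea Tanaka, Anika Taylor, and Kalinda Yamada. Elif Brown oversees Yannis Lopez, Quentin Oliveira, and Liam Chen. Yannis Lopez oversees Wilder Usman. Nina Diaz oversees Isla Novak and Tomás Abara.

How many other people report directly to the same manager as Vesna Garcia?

0

Vesna Garcia reports to Felix Hassan, and Felix Hassan has no other direct reports. Vesna Garcia has 0 peers.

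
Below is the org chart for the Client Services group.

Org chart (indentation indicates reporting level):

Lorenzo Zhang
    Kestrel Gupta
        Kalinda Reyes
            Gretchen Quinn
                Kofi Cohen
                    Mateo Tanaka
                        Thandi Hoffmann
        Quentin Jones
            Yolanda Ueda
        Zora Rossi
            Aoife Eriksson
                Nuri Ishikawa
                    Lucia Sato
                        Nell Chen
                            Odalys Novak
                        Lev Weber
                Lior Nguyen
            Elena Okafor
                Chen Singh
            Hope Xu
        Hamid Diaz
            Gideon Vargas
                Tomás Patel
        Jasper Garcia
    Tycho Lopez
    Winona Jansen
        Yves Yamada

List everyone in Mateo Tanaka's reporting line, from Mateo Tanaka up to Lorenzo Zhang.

Mateo Tanaka reports to Kofi Cohen. Kofi Cohen reports to Gretchen Quinn. Gretchen Quinn reports to Kalinda Reyes. Kalinda Reyes reports to Kestrel Gupta. Kestrel Gupta reports to Lorenzo Zhang. Lorenzo Zhang is at the top.

Mateo Tanaka -> Kofi Cohen -> Gretchen Quinn -> Kalinda Reyes -> Kestrel Gupta -> Lorenzo Zhang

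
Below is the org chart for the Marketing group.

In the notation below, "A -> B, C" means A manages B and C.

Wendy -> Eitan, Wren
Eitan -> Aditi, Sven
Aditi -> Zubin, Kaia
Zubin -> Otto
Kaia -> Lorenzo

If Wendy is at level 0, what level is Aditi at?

Chain from Aditi up to Wendy: Aditi → Eitan → Wendy. That is 2 steps up, so Aditi is 2 levels below Wendy.

2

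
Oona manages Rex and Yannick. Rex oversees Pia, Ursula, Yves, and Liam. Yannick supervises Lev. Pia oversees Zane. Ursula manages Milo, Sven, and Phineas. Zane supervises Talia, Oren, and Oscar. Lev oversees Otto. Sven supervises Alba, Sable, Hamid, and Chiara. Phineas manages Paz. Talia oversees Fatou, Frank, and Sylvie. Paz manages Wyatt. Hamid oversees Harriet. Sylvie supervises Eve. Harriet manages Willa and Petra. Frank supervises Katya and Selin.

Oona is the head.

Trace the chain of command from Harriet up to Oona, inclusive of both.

Harriet -> Hamid -> Sven -> Ursula -> Rex -> Oona

Harriet reports to Hamid. Hamid reports to Sven. Sven reports to Ursula. Ursula reports to Rex. Rex reports to Oona. Oona is at the top.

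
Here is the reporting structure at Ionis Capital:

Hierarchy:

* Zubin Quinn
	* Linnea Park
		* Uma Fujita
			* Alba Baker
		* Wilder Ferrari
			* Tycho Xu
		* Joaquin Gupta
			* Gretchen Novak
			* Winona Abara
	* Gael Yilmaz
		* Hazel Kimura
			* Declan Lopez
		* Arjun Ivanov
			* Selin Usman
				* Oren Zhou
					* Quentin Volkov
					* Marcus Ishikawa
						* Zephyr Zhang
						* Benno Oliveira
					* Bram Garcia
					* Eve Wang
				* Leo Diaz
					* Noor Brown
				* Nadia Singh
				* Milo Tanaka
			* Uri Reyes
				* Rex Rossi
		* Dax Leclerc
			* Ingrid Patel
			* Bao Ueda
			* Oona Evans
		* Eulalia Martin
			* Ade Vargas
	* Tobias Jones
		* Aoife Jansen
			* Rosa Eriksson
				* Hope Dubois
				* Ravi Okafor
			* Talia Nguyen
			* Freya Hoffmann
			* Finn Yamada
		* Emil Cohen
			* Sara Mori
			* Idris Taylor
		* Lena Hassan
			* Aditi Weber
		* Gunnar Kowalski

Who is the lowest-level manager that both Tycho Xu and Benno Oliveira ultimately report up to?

Tycho Xu's chain of managers is Wilder Ferrari, Linnea Park, Zubin Quinn. Benno Oliveira's chain of managers is Marcus Ishikawa, Oren Zhou, Selin Usman, Arjun Ivanov, Gael Yilmaz, Zubin Quinn. The first manager that appears in both chains is Zubin Quinn.

Zubin Quinn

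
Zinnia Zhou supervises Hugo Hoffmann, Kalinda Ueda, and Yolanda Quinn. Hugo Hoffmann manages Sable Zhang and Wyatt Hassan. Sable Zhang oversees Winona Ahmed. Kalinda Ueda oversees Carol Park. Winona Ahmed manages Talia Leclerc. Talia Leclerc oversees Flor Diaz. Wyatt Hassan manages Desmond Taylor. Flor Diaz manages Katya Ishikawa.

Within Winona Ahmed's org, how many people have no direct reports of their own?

1

The only person in Winona Ahmed's organization with no one reporting to them is Katya Ishikawa. That is 1.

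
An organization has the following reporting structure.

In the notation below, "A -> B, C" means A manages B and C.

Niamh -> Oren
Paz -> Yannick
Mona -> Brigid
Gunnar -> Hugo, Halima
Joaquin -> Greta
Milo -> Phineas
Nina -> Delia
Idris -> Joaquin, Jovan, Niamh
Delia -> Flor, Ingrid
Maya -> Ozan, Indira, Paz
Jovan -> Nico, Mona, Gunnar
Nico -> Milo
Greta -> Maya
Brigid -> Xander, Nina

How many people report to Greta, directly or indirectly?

5

Greta directly manages Maya. Under Maya: Paz, Yannick, Indira, Ozan (4). That's 5 in total.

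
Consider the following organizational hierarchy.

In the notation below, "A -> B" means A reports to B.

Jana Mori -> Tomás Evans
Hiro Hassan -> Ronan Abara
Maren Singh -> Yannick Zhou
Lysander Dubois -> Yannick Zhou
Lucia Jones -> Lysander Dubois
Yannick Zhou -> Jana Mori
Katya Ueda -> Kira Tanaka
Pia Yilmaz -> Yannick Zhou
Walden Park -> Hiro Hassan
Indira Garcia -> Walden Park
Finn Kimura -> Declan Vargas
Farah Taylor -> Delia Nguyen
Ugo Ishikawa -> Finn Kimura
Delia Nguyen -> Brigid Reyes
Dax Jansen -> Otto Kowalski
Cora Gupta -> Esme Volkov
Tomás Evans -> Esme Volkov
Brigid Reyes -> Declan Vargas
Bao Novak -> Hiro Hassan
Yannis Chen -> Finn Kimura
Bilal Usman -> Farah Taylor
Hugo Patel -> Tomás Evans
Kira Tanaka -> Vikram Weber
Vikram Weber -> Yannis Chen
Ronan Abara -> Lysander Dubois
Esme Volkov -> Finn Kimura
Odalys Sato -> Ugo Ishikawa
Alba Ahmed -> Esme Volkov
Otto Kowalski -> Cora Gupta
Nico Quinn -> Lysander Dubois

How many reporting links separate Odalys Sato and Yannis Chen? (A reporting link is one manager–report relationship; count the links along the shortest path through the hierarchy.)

Odalys Sato is 2 levels below Finn Kimura, and Yannis Chen is 1 level below Finn Kimura (their lowest common manager). The shortest path runs up from Odalys Sato to Finn Kimura and back down to Yannis Chen: 2 + 1 = 3 links.

3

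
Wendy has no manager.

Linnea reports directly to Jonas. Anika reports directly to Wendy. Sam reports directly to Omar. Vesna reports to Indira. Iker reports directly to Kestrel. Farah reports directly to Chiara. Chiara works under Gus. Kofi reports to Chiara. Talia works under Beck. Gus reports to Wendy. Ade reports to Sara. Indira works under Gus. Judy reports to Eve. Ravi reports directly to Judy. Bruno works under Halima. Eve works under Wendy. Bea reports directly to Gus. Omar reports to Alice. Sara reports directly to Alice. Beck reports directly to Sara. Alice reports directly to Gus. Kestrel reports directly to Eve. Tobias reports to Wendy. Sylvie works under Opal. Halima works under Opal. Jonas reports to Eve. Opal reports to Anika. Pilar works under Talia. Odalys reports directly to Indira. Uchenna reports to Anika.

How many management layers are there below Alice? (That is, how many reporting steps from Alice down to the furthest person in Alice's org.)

The longest chain under Alice runs Alice → Sara → Beck → Talia → Pilar, which is 4 levels below Alice.

4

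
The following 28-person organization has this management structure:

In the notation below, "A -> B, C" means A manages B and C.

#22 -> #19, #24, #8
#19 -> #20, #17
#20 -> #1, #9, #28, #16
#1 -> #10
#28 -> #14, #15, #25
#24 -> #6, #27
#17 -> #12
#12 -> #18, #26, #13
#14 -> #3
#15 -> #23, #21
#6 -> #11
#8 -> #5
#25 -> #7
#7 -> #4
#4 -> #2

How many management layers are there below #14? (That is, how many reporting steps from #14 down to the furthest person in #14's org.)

1

The longest chain under #14 runs #14 → #3, which is 1 level below #14.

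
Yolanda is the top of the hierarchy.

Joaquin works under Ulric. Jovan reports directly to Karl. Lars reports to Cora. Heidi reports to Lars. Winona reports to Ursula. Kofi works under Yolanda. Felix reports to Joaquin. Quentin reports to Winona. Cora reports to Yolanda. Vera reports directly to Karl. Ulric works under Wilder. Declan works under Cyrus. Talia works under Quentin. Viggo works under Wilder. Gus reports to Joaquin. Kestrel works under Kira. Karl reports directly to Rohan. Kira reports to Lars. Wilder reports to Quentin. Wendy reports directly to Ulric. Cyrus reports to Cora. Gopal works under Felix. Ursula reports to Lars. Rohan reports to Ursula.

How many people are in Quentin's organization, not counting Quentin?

9

Quentin directly manages Wilder, Talia. Under Wilder: Viggo, Ulric, Wendy, Joaquin, Gus, Felix, Gopal (7). Talia has no reports. So Quentin's organization is 2 direct reports plus everyone under them: 8 + 1 = 9.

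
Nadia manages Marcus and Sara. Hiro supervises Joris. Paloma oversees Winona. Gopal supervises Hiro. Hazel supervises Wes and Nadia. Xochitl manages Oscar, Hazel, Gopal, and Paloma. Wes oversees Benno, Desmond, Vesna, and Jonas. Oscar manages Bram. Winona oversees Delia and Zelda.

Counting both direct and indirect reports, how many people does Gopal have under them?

2

Gopal directly manages Hiro. Under Hiro: Joris (1). That's 2 in total.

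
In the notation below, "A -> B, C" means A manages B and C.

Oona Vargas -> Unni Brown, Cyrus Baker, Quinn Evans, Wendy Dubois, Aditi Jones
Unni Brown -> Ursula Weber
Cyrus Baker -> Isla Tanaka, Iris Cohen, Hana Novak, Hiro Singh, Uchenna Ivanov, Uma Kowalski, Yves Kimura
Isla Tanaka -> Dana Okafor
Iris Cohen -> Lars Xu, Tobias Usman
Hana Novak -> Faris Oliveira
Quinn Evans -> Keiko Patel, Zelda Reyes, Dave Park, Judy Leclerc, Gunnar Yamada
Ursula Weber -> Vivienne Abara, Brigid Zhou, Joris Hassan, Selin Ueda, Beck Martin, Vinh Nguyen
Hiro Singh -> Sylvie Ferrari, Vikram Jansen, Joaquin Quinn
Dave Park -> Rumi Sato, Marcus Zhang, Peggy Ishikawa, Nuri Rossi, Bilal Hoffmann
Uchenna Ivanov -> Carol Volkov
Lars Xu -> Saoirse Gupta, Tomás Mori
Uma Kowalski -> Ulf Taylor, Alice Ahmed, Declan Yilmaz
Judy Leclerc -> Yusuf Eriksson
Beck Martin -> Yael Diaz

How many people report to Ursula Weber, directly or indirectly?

Ursula Weber directly manages Vivienne Abara, Brigid Zhou, Joris Hassan, Selin Ueda, Beck Martin, Vinh Nguyen. Vivienne Abara has no reports. Brigid Zhou has no reports. Joris Hassan has no reports. Selin Ueda has no reports. Under Beck Martin: Yael Diaz (1). Vinh Nguyen has no reports. So Ursula Weber's organization is 6 direct reports plus everyone under them: 1 + 1 + 1 + 1 + 2 + 1 = 7.

7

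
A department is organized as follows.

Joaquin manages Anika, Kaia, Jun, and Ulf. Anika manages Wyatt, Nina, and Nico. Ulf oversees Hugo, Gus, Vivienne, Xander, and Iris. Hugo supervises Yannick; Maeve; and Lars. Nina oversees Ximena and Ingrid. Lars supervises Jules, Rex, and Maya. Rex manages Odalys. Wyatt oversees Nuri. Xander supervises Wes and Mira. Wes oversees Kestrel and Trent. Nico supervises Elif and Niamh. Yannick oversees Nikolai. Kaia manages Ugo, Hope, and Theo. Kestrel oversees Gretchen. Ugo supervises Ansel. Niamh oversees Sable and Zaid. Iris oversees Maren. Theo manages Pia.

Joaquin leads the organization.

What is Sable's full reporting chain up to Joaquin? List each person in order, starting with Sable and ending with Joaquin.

Sable reports to Niamh. Niamh reports to Nico. Nico reports to Anika. Anika reports to Joaquin. Joaquin is at the top.

Sable -> Niamh -> Nico -> Anika -> Joaquin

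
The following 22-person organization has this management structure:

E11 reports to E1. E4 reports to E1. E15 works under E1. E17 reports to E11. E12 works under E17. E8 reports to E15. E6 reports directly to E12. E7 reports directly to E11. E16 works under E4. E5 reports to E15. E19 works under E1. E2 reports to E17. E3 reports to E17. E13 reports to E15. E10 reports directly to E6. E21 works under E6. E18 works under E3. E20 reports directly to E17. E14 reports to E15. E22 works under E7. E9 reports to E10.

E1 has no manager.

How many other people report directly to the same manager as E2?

3

E2 reports to E17. E17's other direct reports are E12, E3, E20 — 3 peers.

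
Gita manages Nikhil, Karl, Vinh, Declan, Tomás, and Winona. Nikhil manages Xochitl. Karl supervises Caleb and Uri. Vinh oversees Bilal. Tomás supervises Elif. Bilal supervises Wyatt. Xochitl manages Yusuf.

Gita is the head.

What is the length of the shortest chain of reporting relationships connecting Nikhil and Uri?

3

Nikhil is 1 level below Gita, and Uri is 2 levels below Gita (their lowest common manager). The shortest path runs up from Nikhil to Gita and back down to Uri: 1 + 2 = 3 links.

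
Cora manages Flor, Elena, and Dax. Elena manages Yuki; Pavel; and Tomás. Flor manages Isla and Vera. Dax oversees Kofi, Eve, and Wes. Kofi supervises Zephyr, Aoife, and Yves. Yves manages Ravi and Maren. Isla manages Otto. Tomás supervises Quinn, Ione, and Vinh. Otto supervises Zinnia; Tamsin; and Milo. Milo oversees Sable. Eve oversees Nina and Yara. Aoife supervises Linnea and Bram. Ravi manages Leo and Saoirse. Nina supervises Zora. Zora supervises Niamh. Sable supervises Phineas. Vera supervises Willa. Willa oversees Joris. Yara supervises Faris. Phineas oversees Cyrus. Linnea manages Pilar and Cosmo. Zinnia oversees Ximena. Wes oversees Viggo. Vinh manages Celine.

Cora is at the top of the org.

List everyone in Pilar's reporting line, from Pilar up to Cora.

Pilar reports to Linnea. Linnea reports to Aoife. Aoife reports to Kofi. Kofi reports to Dax. Dax reports to Cora. Cora is at the top.

Pilar -> Linnea -> Aoife -> Kofi -> Dax -> Cora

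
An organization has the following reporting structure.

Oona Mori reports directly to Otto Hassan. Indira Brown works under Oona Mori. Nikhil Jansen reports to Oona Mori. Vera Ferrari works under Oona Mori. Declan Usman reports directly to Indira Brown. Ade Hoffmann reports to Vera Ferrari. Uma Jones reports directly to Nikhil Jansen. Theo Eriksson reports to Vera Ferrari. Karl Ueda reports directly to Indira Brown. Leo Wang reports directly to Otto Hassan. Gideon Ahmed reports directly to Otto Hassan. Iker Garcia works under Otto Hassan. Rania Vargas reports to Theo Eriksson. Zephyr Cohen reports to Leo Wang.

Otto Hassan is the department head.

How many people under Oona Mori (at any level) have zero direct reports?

The people in Oona Mori's organization with no one reporting to them are Rania Vargas, Ade Hoffmann, Uma Jones, Karl Ueda, Declan Usman. That is 5.

5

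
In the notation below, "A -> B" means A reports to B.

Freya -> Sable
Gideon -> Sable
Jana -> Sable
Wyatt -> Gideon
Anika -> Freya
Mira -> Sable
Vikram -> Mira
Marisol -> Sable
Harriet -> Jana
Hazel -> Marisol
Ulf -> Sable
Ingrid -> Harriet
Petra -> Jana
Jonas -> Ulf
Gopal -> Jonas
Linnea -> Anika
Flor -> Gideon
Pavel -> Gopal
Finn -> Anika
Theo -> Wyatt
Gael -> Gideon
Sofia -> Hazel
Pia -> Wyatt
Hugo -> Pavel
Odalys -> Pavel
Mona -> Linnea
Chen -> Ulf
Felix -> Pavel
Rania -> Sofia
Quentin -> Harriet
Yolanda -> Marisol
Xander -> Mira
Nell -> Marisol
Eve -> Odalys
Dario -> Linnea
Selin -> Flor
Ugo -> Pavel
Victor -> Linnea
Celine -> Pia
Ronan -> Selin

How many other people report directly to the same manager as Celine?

Celine reports to Pia, and Pia has no other direct reports. Celine has 0 peers.

0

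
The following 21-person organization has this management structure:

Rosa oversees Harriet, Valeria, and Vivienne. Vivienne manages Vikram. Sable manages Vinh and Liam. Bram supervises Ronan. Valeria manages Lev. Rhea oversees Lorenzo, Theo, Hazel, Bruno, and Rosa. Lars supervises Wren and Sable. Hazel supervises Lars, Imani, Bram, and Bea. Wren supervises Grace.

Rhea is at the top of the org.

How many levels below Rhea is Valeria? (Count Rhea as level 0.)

Chain from Valeria up to Rhea: Valeria → Rosa → Rhea. That is 2 steps up, so Valeria is 2 levels below Rhea.

2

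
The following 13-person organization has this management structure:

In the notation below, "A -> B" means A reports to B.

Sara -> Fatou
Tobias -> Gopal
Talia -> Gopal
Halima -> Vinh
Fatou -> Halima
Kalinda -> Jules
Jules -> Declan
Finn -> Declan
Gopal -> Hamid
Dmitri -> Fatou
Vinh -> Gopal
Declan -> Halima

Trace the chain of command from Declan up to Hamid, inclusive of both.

Declan reports to Halima. Halima reports to Vinh. Vinh reports to Gopal. Gopal reports to Hamid. Hamid is at the top.

Declan -> Halima -> Vinh -> Gopal -> Hamid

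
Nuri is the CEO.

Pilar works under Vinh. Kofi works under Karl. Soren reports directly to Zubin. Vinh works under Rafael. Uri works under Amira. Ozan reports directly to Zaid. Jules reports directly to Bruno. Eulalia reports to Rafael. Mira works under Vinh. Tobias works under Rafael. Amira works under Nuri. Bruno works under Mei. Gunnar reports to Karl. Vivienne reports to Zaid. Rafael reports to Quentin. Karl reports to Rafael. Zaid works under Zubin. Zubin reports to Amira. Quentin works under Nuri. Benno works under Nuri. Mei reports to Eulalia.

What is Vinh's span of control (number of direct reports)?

Vinh directly manages Pilar, Mira. That is 2 direct reports.

2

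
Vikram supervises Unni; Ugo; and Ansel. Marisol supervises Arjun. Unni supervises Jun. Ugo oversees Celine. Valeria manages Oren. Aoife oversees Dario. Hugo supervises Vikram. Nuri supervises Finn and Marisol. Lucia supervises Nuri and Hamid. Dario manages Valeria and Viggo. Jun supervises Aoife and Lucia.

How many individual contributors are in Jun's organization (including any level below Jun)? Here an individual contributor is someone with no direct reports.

5

The people in Jun's organization with no one reporting to them are Hamid, Arjun, Finn, Viggo, Oren. That is 5.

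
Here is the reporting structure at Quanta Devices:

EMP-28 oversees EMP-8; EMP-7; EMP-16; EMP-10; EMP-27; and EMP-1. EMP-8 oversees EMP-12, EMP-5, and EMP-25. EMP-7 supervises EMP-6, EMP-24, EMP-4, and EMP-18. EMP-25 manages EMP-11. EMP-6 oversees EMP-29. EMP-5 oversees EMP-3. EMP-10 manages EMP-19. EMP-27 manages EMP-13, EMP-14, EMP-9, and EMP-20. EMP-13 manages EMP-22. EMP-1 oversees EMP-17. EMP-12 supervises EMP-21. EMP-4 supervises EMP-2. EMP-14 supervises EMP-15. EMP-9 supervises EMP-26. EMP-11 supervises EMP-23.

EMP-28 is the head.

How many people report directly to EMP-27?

EMP-27 directly manages EMP-13, EMP-14, EMP-9, EMP-20. That is 4 direct reports.

4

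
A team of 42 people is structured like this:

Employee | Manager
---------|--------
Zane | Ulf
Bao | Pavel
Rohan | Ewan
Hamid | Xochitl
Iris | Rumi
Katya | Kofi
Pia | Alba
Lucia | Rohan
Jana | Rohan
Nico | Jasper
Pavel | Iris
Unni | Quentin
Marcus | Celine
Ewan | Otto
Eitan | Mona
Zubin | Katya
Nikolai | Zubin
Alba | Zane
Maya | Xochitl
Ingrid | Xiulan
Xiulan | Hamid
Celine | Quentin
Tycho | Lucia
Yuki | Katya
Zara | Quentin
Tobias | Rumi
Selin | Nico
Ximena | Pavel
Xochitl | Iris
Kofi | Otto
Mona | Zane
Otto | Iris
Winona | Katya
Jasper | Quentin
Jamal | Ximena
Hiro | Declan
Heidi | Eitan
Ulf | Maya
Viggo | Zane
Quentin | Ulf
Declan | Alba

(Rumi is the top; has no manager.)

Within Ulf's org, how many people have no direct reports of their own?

8

The people in Ulf's organization with no one reporting to them are Viggo, Heidi, Pia, Hiro, Selin, Unni, Marcus, Zara. That is 8.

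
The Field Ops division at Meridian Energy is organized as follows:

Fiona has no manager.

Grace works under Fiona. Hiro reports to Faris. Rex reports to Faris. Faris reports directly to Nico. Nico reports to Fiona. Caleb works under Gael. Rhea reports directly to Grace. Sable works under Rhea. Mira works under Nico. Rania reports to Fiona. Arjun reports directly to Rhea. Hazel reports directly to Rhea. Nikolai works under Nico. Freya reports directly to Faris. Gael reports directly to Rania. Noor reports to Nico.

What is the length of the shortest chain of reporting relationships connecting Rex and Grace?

4

Rex is 3 levels below Fiona, and Grace is 1 level below Fiona (their lowest common manager). The shortest path runs up from Rex to Fiona and back down to Grace: 3 + 1 = 4 links.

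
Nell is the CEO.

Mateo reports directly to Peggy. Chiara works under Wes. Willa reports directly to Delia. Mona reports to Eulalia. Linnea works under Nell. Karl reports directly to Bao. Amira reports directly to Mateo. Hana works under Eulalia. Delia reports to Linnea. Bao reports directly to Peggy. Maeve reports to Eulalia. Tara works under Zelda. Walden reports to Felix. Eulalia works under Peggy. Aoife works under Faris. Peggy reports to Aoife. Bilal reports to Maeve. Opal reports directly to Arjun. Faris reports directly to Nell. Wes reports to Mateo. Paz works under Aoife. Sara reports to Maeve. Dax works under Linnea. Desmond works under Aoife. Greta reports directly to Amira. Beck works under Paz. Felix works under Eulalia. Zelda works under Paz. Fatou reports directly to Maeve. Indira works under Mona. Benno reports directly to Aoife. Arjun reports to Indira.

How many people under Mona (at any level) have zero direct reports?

The only person in Mona's organization with no one reporting to them is Opal. That is 1.

1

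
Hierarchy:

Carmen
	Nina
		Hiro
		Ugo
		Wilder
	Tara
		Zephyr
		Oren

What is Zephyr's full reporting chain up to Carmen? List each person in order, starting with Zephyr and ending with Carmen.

Zephyr -> Tara -> Carmen

Zephyr reports to Tara. Tara reports to Carmen. Carmen is at the top.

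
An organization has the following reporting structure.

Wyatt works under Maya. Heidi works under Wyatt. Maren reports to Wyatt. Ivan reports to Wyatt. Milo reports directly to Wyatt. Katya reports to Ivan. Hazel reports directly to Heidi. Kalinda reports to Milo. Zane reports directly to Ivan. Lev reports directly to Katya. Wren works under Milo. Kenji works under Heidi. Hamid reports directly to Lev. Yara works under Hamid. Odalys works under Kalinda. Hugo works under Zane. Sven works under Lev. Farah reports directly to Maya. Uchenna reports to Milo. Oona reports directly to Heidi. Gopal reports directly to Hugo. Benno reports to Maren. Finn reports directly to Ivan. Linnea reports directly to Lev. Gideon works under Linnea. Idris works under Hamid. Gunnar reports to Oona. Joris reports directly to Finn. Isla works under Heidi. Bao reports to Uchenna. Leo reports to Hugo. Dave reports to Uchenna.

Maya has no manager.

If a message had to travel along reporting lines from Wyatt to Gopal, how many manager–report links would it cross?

4

Gopal is in Wyatt's organization: the chain from Gopal up to Wyatt is Gopal → Hugo → Zane → Ivan → Wyatt, which is 4 links.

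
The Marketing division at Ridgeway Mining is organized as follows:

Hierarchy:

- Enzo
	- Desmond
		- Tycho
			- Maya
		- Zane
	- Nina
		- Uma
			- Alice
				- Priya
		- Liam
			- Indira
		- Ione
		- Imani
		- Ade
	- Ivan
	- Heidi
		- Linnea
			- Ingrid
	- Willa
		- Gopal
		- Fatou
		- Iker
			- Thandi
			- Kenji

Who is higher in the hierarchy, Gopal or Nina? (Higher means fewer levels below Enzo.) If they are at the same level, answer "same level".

Nina

Gopal is 2 levels below Enzo; Nina is 1. Nina is higher.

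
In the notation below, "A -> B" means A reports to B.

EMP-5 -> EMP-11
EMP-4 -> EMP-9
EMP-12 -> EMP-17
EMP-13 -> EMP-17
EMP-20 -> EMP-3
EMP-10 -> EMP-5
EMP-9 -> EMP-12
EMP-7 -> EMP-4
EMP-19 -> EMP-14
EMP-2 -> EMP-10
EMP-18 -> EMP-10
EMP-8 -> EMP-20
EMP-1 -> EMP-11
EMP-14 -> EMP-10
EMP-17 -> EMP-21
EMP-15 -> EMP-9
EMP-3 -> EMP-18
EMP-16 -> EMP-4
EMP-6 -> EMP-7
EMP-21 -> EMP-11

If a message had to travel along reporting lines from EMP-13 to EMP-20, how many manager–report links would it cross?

8

EMP-13 is 3 levels below EMP-11, and EMP-20 is 5 levels below EMP-11 (their lowest common manager). The shortest path runs up from EMP-13 to EMP-11 and back down to EMP-20: 3 + 5 = 8 links.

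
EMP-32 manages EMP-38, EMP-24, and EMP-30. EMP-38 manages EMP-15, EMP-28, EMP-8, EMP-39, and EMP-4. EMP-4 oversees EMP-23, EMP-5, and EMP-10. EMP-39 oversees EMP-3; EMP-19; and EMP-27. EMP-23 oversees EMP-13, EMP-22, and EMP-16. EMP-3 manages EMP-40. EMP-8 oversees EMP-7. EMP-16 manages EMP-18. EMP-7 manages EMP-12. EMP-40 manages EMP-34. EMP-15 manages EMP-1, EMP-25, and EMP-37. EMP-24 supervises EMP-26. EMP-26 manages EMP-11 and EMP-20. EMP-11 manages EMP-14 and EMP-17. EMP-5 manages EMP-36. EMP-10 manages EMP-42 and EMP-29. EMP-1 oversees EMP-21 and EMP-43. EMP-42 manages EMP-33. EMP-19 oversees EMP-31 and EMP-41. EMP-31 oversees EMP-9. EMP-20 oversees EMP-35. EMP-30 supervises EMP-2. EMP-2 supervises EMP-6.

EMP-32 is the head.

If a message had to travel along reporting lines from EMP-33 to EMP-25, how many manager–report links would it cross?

EMP-33 is 4 levels below EMP-38, and EMP-25 is 2 levels below EMP-38 (their lowest common manager). The shortest path runs up from EMP-33 to EMP-38 and back down to EMP-25: 4 + 2 = 6 links.

6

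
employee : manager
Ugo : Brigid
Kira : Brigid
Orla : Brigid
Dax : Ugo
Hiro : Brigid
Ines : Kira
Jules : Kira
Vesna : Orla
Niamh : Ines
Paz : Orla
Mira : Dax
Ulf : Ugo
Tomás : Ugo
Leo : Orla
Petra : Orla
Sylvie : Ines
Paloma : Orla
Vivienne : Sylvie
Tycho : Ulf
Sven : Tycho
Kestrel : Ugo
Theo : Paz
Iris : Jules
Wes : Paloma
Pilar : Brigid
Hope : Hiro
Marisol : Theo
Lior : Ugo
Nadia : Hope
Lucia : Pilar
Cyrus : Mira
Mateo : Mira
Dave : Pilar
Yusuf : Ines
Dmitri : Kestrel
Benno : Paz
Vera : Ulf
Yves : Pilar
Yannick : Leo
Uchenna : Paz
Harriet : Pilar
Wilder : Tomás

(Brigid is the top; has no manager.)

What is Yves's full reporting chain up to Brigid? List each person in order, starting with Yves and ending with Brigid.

Yves reports to Pilar. Pilar reports to Brigid. Brigid is at the top.

Yves -> Pilar -> Brigid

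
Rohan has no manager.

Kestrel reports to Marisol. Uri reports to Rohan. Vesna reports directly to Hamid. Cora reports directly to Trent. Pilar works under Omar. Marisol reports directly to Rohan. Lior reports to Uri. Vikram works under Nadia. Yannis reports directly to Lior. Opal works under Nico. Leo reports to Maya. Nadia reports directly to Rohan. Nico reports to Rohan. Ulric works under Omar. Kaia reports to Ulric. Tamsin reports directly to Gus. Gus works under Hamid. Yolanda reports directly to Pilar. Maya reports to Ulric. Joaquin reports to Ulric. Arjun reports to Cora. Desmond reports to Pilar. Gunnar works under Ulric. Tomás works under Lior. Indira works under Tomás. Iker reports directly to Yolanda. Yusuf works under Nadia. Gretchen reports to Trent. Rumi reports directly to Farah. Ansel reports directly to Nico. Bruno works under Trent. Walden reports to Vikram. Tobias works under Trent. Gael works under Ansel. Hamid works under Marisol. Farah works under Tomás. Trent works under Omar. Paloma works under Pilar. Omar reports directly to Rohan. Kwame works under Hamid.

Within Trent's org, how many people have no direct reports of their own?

4

The people in Trent's organization with no one reporting to them are Bruno, Tobias, Arjun, Gretchen. That is 4.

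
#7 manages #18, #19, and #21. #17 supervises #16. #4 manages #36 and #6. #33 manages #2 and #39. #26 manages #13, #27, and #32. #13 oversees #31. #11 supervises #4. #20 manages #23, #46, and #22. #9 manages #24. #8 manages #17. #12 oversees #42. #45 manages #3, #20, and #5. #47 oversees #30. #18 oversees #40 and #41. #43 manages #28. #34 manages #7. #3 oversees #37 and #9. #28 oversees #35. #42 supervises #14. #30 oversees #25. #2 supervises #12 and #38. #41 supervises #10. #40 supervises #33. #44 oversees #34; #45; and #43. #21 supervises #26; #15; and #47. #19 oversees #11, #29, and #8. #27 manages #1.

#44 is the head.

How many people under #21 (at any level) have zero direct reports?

The people in #21's organization with no one reporting to them are #25, #15, #1, #31, #32. That is 5.

5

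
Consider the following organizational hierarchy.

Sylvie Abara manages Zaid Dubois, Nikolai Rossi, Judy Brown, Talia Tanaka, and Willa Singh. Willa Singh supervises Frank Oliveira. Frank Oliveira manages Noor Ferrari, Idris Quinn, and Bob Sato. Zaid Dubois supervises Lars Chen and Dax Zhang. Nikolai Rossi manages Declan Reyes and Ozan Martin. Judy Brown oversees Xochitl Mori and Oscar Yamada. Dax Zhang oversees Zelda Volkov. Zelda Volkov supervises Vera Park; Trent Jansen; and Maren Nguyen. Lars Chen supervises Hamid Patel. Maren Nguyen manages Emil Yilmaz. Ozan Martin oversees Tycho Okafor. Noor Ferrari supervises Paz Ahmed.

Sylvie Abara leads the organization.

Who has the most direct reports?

Direct-report counts: Sylvie Abara has 5; Judy Brown has 2; Nikolai Rossi has 2; Ozan Martin has 1; Zaid Dubois has 2; Lars Chen has 1; Dax Zhang has 1; Zelda Volkov has 3; Maren Nguyen has 1; Willa Singh has 1; Frank Oliveira has 3; Noor Ferrari has 1. The largest is 5, held by Sylvie Abara.

Sylvie Abara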